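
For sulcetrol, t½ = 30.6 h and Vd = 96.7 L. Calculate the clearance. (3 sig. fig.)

2.19 L/h

k = ln 2 / t½ = ln 2 / 30.6 = 0.02265 h⁻¹
CL = k · V = 0.02265 × 96.7 ≈ 2.19 L/h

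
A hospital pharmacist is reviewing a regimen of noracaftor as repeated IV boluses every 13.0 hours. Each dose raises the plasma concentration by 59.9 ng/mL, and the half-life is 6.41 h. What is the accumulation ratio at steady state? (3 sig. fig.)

k = ln 2 / 6.41 = 0.1081 h⁻¹
Fraction remaining after one interval: e^(−kτ) = e^(−0.1081 × 13.0) = 0.2452
R = 1 / (1 − 0.2452) = 1 / 0.7548 ≈ 1.32

1.32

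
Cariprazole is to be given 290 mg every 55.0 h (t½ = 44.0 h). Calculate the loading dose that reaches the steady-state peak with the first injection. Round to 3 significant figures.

500 mg

k = ln 2 / 44.0 = 0.01575 h⁻¹
Accumulation ratio R = 1 / (1 − e^(−kτ)) = 1 / (1 − e^(−0.01575×55.0)) = 1 / (1 − 0.4204) = 1.725
Loading dose = maintenance dose × R = 290 × 1.725 ≈ 500 mg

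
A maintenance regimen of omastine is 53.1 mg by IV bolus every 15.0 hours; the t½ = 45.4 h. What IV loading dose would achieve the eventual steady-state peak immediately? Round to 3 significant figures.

k = ln 2 / 45.4 = 0.01527 h⁻¹
Accumulation ratio R = 1 / (1 − e^(−kτ)) = 1 / (1 − e^(−0.01527×15.0)) = 1 / (1 − 0.7953) = 4.886
Loading dose = maintenance dose × R = 53.1 × 4.886 ≈ 259 mg

259 mg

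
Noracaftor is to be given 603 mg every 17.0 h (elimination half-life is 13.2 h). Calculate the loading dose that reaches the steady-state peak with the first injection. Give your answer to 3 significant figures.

1020 mg

k = ln 2 / 13.2 = 0.05251 h⁻¹
Accumulation ratio R = 1 / (1 − e^(−kτ)) = 1 / (1 − e^(−0.05251×17.0)) = 1 / (1 − 0.4096) = 1.694
Loading dose = maintenance dose × R = 603 × 1.694 ≈ 1020 mg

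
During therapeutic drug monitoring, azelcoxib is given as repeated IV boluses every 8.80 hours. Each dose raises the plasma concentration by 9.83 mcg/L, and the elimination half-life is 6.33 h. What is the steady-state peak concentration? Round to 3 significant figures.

15.9 mcg/L

k = ln 2 / 6.33 = 0.1095 h⁻¹
Fraction remaining after one interval: e^(−kτ) = e^(−0.1095 × 8.80) = 0.3815
R = 1 / (1 − 0.3815) = 1.617
Css,max = 9.83 × 1.617 ≈ 15.9 mcg/L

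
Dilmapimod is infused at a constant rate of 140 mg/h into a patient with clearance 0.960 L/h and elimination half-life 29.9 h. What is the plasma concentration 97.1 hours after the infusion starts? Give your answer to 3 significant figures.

Css = rate / CL = 140 / 0.960 = 145.8 µg/mL
k = ln 2 / 29.9 = 0.02318 h⁻¹
C(t) = Css (1 − e^(−kt)) = 145.8 × (1 − e^(−2.251)) = 145.8 × 0.8947 ≈ 130 µg/mL

130 µg/mL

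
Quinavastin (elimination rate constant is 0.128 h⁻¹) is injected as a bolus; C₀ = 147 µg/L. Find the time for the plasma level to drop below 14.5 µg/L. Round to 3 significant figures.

18.1 hours

C(t) = C₀ e^(−kt)  ⇒  t = ln(C₀/C) / k
t = ln(147/14.5) / 0.1280 = 2.316 / 0.1280 ≈ 18.1 hours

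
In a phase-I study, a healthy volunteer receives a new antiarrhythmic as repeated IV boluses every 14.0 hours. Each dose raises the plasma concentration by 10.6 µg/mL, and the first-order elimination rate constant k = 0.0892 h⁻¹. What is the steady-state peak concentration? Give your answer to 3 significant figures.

Fraction remaining after one interval: e^(−kτ) = e^(−0.08920 × 14.0) = 0.2868
R = 1 / (1 − 0.2868) = 1.402
Css,max = 10.6 × 1.402 ≈ 14.9 µg/mL

14.9 µg/mL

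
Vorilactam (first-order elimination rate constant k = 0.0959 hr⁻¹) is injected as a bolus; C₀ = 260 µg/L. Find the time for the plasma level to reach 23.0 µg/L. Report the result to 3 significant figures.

25.3 hours

C(t) = C₀ e^(−kt)  ⇒  t = ln(C₀/C) / k
t = ln(260/23.0) / 0.09590 = 2.425 / 0.09590 ≈ 25.3 hours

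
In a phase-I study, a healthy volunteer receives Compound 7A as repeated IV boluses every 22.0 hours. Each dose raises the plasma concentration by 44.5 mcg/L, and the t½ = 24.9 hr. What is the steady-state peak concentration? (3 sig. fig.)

97.2 mcg/L

k = ln 2 / 24.9 = 0.02784 hr⁻¹
Fraction remaining after one interval: e^(−kτ) = e^(−0.02784 × 22.0) = 0.5420
R = 1 / (1 − 0.5420) = 2.184
Css,max = 44.5 × 2.184 ≈ 97.2 mcg/L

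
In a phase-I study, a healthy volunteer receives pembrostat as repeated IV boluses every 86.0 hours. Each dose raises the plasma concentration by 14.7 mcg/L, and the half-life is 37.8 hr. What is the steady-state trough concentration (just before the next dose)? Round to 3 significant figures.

3.83 mcg/L

k = ln 2 / 37.8 = 0.01834 hr⁻¹
Fraction remaining after one interval: e^(−kτ) = e^(−0.01834 × 86.0) = 0.2066
R = 1 / (1 − 0.2066) = 1.260
Css,max = 14.7 × 1.260 = 18.53 mcg/L
Css,min = Css,max × e^(−kτ) = 18.53 × 0.2066 ≈ 3.83 mcg/L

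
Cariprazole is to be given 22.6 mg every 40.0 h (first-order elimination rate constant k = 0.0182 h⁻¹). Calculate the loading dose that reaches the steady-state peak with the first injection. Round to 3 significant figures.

43.7 mg

Accumulation ratio R = 1 / (1 − e^(−kτ)) = 1 / (1 − e^(−0.01820×40.0)) = 1 / (1 − 0.4829) = 1.934
Loading dose = maintenance dose × R = 22.6 × 1.934 ≈ 43.7 mg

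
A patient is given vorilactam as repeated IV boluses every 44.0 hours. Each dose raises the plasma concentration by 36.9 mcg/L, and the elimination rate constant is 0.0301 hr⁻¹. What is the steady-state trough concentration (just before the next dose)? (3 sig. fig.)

13.4 mcg/L

Fraction remaining after one interval: e^(−kτ) = e^(−0.03010 × 44.0) = 0.2660
R = 1 / (1 − 0.2660) = 1.362
Css,max = 36.9 × 1.362 = 50.27 mcg/L
Css,min = Css,max × e^(−kτ) = 50.27 × 0.2660 ≈ 13.4 mcg/L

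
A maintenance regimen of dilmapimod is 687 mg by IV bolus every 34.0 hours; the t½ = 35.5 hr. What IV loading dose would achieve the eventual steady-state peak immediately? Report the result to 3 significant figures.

1420 mg

k = ln 2 / 35.5 = 0.01953 hr⁻¹
Accumulation ratio R = 1 / (1 − e^(−kτ)) = 1 / (1 − e^(−0.01953×34.0)) = 1 / (1 − 0.5149) = 2.061
Loading dose = maintenance dose × R = 687 × 2.061 ≈ 1420 mg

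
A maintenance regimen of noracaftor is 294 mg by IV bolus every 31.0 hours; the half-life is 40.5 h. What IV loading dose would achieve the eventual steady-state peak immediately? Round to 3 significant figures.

k = ln 2 / 40.5 = 0.01711 h⁻¹
Accumulation ratio R = 1 / (1 − e^(−kτ)) = 1 / (1 − e^(−0.01711×31.0)) = 1 / (1 − 0.5883) = 2.429
Loading dose = maintenance dose × R = 294 × 2.429 ≈ 714 mg

714 mg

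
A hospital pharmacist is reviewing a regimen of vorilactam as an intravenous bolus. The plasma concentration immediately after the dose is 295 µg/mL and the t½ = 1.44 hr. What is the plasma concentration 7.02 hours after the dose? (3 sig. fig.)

10.1 µg/mL

k = ln 2 / 1.44 = 0.4814 hr⁻¹
C(t) = C₀ e^(−kt) = 295 × e^(−0.4814 × 7.02) = 295 × e^(−3.379) = 295 × 0.03408 ≈ 10.1 µg/mL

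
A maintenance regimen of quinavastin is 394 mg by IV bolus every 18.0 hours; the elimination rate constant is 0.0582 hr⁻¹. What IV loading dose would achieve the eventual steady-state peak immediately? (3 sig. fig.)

607 mg

Accumulation ratio R = 1 / (1 − e^(−kτ)) = 1 / (1 − e^(−0.05820×18.0)) = 1 / (1 − 0.3508) = 1.540
Loading dose = maintenance dose × R = 394 × 1.540 ≈ 607 mg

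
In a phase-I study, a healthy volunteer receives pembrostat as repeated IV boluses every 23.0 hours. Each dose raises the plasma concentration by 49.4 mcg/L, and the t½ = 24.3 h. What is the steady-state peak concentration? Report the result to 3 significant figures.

103 mcg/L

k = ln 2 / 24.3 = 0.02852 h⁻¹
Fraction remaining after one interval: e^(−kτ) = e^(−0.02852 × 23.0) = 0.5189
R = 1 / (1 − 0.5189) = 2.079
Css,max = 49.4 × 2.079 ≈ 103 mcg/L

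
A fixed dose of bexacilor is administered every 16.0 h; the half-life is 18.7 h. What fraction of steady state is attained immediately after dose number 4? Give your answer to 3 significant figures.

k = ln 2 / 18.7 = 0.03707 h⁻¹
f_n = 1 − e^(−nkτ) = 1 − e^(−4 × 0.03707 × 16.0) = 1 − e^(−2.372) = 1 − 0.09327 ≈ 0.907

0.907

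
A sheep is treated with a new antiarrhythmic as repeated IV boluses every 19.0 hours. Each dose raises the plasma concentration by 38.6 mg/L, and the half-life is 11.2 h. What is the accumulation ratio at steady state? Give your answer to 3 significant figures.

k = ln 2 / 11.2 = 0.06189 h⁻¹
Fraction remaining after one interval: e^(−kτ) = e^(−0.06189 × 19.0) = 0.3085
R = 1 / (1 − 0.3085) = 1 / 0.6915 ≈ 1.45

1.45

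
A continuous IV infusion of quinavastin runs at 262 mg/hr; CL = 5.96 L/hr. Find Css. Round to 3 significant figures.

44.0 mg/L

Css = infusion rate / CL = 262 / 5.96 ≈ 44.0 mg/L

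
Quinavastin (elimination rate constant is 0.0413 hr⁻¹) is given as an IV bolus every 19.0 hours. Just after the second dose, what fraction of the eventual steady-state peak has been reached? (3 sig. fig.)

0.792

f_n = 1 − e^(−nkτ) = 1 − e^(−2 × 0.04130 × 19.0) = 1 − e^(−1.569) = 1 − 0.2082 ≈ 0.792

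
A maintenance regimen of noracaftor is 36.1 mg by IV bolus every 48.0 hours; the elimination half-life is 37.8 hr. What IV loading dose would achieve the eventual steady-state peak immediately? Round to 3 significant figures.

k = ln 2 / 37.8 = 0.01834 hr⁻¹
Accumulation ratio R = 1 / (1 − e^(−kτ)) = 1 / (1 − e^(−0.01834×48.0)) = 1 / (1 − 0.4147) = 1.709
Loading dose = maintenance dose × R = 36.1 × 1.709 ≈ 61.7 mg

61.7 mg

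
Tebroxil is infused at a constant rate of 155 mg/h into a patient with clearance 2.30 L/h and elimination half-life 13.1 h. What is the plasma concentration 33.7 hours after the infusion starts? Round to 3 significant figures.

Css = rate / CL = 155 / 2.30 = 67.39 µg/mL
k = ln 2 / 13.1 = 0.05291 h⁻¹
C(t) = Css (1 − e^(−kt)) = 67.39 × (1 − e^(−1.783)) = 67.39 × 0.8319 ≈ 56.1 µg/mL

56.1 µg/mL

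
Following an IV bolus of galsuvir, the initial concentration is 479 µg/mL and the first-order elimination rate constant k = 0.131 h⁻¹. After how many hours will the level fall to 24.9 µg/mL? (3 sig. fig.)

22.6 hours

C(t) = C₀ e^(−kt)  ⇒  t = ln(C₀/C) / k
t = ln(479/24.9) / 0.1310 = 2.957 / 0.1310 ≈ 22.6 hours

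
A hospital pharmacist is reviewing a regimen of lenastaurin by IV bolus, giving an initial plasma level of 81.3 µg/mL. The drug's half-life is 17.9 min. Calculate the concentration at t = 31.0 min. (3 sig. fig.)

24.5 µg/mL

k = ln 2 / 17.9 = 0.03872 min⁻¹
31.0 min is 1.732 half-lives, so C = 81.3 × (1/2)^1.732 = 81.3 × 0.3011 ≈ 24.5 µg/mL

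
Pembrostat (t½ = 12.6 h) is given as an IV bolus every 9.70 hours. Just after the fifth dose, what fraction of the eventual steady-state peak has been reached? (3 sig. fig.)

k = ln 2 / 12.6 = 0.05501 h⁻¹
f_n = 1 − e^(−nkτ) = 1 − e^(−5 × 0.05501 × 9.70) = 1 − e^(−2.668) = 1 − 0.06939 ≈ 0.931

0.931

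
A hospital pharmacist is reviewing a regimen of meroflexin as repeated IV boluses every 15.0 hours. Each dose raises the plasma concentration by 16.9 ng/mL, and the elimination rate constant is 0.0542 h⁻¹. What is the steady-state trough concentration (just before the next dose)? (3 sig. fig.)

13.5 ng/mL

Fraction remaining after one interval: e^(−kτ) = e^(−0.05420 × 15.0) = 0.4435
R = 1 / (1 − 0.4435) = 1.797
Css,max = 16.9 × 1.797 = 30.37 ng/mL
Css,min = Css,max × e^(−kτ) = 30.37 × 0.4435 ≈ 13.5 ng/mL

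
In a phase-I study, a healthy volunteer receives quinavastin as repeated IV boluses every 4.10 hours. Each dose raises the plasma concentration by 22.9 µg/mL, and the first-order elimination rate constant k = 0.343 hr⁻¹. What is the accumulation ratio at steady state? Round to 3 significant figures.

Fraction remaining after one interval: e^(−kτ) = e^(−0.3430 × 4.10) = 0.2450
R = 1 / (1 − 0.2450) = 1 / 0.7550 ≈ 1.32

1.32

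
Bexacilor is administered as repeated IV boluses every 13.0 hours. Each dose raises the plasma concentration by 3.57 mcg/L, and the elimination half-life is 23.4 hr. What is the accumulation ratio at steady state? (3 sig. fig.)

3.13

k = ln 2 / 23.4 = 0.02962 hr⁻¹
Fraction remaining after one interval: e^(−kτ) = e^(−0.02962 × 13.0) = 0.6804
R = 1 / (1 − 0.6804) = 1 / 0.3196 ≈ 3.13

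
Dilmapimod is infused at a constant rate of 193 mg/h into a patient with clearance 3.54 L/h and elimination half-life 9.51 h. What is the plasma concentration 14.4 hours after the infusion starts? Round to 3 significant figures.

Css = rate / CL = 193 / 3.54 = 54.52 µg/mL
k = ln 2 / 9.51 = 0.07289 h⁻¹
C(t) = Css (1 − e^(−kt)) = 54.52 × (1 − e^(−1.050)) = 54.52 × 0.6499 ≈ 35.4 µg/mL

35.4 µg/mL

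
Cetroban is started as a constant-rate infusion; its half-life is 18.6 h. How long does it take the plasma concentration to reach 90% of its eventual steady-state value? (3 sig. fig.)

k = ln 2 / 18.6 = 0.03727 h⁻¹
f = 1 − e^(−kt)  ⇒  t = −ln(1 − f) / k
t = −ln(1 − 0.9) / 0.03727 = 2.303 / 0.03727 ≈ 61.8 hours

61.8 hours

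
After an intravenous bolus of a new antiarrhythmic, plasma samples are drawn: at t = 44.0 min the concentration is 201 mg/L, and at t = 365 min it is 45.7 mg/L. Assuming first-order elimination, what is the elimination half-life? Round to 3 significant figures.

k = ln(C₁/C₂) / (t₂ − t₁) = ln(201/45.7) / (365 − 44.0)
  = 1.481 / 321.0 = 0.004614 min⁻¹
t½ = ln 2 / k = ln 2 / 0.004614 ≈ 150 minutes

150 minutes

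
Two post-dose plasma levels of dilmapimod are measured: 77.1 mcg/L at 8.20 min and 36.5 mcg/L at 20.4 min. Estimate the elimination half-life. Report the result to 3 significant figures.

11.3 minutes

k = ln(C₁/C₂) / (t₂ − t₁) = ln(77.1/36.5) / (20.4 − 8.20)
  = 0.7478 / 12.20 = 0.06129 min⁻¹
t½ = ln 2 / k = ln 2 / 0.06129 ≈ 11.3 minutes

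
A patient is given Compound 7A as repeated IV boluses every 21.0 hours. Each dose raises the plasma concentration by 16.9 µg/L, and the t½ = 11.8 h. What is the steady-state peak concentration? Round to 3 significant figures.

k = ln 2 / 11.8 = 0.05874 h⁻¹
Fraction remaining after one interval: e^(−kτ) = e^(−0.05874 × 21.0) = 0.2913
R = 1 / (1 − 0.2913) = 1.411
Css,max = 16.9 × 1.411 ≈ 23.8 µg/L

23.8 µg/L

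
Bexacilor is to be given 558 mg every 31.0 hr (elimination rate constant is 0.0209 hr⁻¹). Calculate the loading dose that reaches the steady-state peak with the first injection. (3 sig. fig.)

Accumulation ratio R = 1 / (1 − e^(−kτ)) = 1 / (1 − e^(−0.02090×31.0)) = 1 / (1 − 0.5231) = 2.097
Loading dose = maintenance dose × R = 558 × 2.097 ≈ 1170 mg

1170 mg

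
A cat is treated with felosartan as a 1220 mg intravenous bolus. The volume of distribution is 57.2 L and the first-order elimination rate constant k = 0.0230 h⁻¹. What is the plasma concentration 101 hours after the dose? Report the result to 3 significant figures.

2.09 mg/L

C₀ = dose / V = 1220 / 57.2 = 21.33 mg/L
C(t) = C₀ e^(−kt) = 21.33 × e^(−0.02300 × 101) = 21.33 × e^(−2.323) = 21.33 × 0.09798 ≈ 2.09 mg/L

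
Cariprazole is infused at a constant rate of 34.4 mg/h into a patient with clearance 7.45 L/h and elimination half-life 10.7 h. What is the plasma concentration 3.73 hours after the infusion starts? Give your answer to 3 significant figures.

Css = rate / CL = 34.4 / 7.45 = 4.617 µg/mL
k = ln 2 / 10.7 = 0.06478 h⁻¹
C(t) = Css (1 − e^(−kt)) = 4.617 × (1 − e^(−0.2416)) = 4.617 × 0.2147 ≈ 0.991 µg/mL

0.991 µg/mL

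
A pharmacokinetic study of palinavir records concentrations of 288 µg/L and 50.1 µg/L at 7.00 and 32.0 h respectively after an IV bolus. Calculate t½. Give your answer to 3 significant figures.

k = ln(C₁/C₂) / (t₂ − t₁) = ln(288/50.1) / (32.0 − 7.00)
  = 1.749 / 25.00 = 0.06996 h⁻¹
t½ = ln 2 / k = ln 2 / 0.06996 ≈ 9.91 hours

9.91 hours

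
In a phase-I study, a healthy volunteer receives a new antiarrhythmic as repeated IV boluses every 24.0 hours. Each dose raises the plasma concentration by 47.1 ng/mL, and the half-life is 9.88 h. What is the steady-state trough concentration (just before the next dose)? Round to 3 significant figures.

k = ln 2 / 9.88 = 0.07016 h⁻¹
Fraction remaining after one interval: e^(−kτ) = e^(−0.07016 × 24.0) = 0.1857
R = 1 / (1 − 0.1857) = 1.228
Css,max = 47.1 × 1.228 = 57.84 ng/mL
Css,min = Css,max × e^(−kτ) = 57.84 × 0.1857 ≈ 10.7 ng/mL

10.7 ng/mL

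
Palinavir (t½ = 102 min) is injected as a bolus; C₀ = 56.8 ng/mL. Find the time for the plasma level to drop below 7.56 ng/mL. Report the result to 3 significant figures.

297 minutes

k = ln 2 / 102 = 0.006796 min⁻¹
C(t) = C₀ e^(−kt)  ⇒  t = ln(C₀/C) / k
t = ln(56.8/7.56) / 0.006796 = 2.017 / 0.006796 ≈ 297 minutes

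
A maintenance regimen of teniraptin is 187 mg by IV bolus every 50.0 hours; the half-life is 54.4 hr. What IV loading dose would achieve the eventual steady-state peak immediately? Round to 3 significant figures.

397 mg

k = ln 2 / 54.4 = 0.01274 hr⁻¹
Accumulation ratio R = 1 / (1 − e^(−kτ)) = 1 / (1 − e^(−0.01274×50.0)) = 1 / (1 − 0.5288) = 2.122
Loading dose = maintenance dose × R = 187 × 2.122 ≈ 397 mg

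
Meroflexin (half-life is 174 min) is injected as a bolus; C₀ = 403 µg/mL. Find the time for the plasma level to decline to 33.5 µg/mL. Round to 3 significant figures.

624 minutes

k = ln 2 / 174 = 0.003984 min⁻¹
C(t) = C₀ e^(−kt)  ⇒  t = ln(C₀/C) / k
t = ln(403/33.5) / 0.003984 = 2.487 / 0.003984 ≈ 624 minutes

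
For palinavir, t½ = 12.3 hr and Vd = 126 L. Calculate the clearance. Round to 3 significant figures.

k = ln 2 / t½ = ln 2 / 12.3 = 0.05635 hr⁻¹
CL = k · V = 0.05635 × 126 ≈ 7.10 L/hr

7.10 L/hr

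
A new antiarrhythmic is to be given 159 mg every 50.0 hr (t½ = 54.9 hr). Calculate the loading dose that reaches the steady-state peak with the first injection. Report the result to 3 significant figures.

340 mg

k = ln 2 / 54.9 = 0.01263 hr⁻¹
Accumulation ratio R = 1 / (1 − e^(−kτ)) = 1 / (1 − e^(−0.01263×50.0)) = 1 / (1 − 0.5319) = 2.136
Loading dose = maintenance dose × R = 159 × 2.136 ≈ 340 mg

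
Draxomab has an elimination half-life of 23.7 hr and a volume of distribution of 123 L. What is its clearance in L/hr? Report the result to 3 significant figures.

3.60 L/hr

k = ln 2 / t½ = ln 2 / 23.7 = 0.02925 hr⁻¹
CL = k · V = 0.02925 × 123 ≈ 3.60 L/hr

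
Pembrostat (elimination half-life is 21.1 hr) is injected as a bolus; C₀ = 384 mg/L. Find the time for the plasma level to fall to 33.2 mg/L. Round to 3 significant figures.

k = ln 2 / 21.1 = 0.03285 hr⁻¹
C(t) = C₀ e^(−kt)  ⇒  t = ln(C₀/C) / k
t = ln(384/33.2) / 0.03285 = 2.448 / 0.03285 ≈ 74.5 hours

74.5 hours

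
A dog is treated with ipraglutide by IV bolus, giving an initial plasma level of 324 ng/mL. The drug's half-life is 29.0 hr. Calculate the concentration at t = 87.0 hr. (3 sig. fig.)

k = ln 2 / 29.0 = 0.02390 hr⁻¹
C(t) = C₀ e^(−kt) = 324 × e^(−0.02390 × 87.0) = 324 × e^(−2.079) = 324 × 0.1250 ≈ 40.5 ng/mL

40.5 ng/mL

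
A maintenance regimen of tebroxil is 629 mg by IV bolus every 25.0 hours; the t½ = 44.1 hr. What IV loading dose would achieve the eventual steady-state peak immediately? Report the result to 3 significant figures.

k = ln 2 / 44.1 = 0.01572 hr⁻¹
Accumulation ratio R = 1 / (1 − e^(−kτ)) = 1 / (1 − e^(−0.01572×25.0)) = 1 / (1 − 0.6751) = 3.078
Loading dose = maintenance dose × R = 629 × 3.078 ≈ 1940 mg

1940 mg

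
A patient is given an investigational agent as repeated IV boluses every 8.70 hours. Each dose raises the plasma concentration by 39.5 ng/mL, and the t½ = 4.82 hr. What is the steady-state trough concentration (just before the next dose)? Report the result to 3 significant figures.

15.8 ng/mL

k = ln 2 / 4.82 = 0.1438 hr⁻¹
Fraction remaining after one interval: e^(−kτ) = e^(−0.1438 × 8.70) = 0.2862
R = 1 / (1 − 0.2862) = 1.401
Css,max = 39.5 × 1.401 = 55.34 ng/mL
Css,min = Css,max × e^(−kτ) = 55.34 × 0.2862 ≈ 15.8 ng/mL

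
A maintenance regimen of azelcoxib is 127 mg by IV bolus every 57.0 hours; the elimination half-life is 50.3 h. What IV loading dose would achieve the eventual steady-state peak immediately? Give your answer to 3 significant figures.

233 mg

k = ln 2 / 50.3 = 0.01378 h⁻¹
Accumulation ratio R = 1 / (1 − e^(−kτ)) = 1 / (1 − e^(−0.01378×57.0)) = 1 / (1 − 0.4559) = 1.838
Loading dose = maintenance dose × R = 127 × 1.838 ≈ 233 mg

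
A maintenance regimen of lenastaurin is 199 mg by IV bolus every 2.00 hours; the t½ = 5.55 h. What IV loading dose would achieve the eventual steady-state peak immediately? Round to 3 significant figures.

900 mg

k = ln 2 / 5.55 = 0.1249 h⁻¹
Accumulation ratio R = 1 / (1 − e^(−kτ)) = 1 / (1 − e^(−0.1249×2.00)) = 1 / (1 − 0.7790) = 4.524
Loading dose = maintenance dose × R = 199 × 4.524 ≈ 900 mg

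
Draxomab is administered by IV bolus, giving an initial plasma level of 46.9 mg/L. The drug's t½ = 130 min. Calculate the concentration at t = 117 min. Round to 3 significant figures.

k = ln 2 / 130 = 0.005332 min⁻¹
117 min is 0.9000 half-lives, so C = 46.9 × (1/2)^0.9000 = 46.9 × 0.5359 ≈ 25.1 mg/L

25.1 mg/L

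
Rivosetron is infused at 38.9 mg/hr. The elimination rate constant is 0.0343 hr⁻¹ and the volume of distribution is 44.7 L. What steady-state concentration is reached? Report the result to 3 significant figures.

CL = k · V = 0.0343 × 44.7 = 1.533 L/hr
Css = rate / CL = 38.9 / 1.533 ≈ 25.4 µg/mL

25.4 µg/mL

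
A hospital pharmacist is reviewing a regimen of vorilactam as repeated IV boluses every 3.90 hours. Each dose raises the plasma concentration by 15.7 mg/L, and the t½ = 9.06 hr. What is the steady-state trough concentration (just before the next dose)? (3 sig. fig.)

45.2 mg/L

k = ln 2 / 9.06 = 0.07651 hr⁻¹
Fraction remaining after one interval: e^(−kτ) = e^(−0.07651 × 3.90) = 0.7420
R = 1 / (1 − 0.7420) = 3.876
Css,max = 15.7 × 3.876 = 60.86 mg/L
Css,min = Css,max × e^(−kτ) = 60.86 × 0.7420 ≈ 45.2 mg/L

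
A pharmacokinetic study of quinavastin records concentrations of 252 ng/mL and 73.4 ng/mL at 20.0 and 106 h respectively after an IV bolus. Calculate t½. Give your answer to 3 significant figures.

k = ln(C₁/C₂) / (t₂ − t₁) = ln(252/73.4) / (106 − 20.0)
  = 1.234 / 86.00 = 0.01434 h⁻¹
t½ = ln 2 / k = ln 2 / 0.01434 ≈ 48.3 hours

48.3 hours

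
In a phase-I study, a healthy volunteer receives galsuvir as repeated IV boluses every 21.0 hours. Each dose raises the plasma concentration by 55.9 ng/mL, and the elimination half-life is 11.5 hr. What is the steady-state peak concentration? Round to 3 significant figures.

77.9 ng/mL

k = ln 2 / 11.5 = 0.06027 hr⁻¹
Fraction remaining after one interval: e^(−kτ) = e^(−0.06027 × 21.0) = 0.2820
R = 1 / (1 − 0.2820) = 1.393
Css,max = 55.9 × 1.393 ≈ 77.9 ng/mL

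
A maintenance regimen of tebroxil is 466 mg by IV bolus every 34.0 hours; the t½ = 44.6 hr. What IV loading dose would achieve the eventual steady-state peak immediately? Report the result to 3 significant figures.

1140 mg

k = ln 2 / 44.6 = 0.01554 hr⁻¹
Accumulation ratio R = 1 / (1 − e^(−kτ)) = 1 / (1 − e^(−0.01554×34.0)) = 1 / (1 − 0.5895) = 2.436
Loading dose = maintenance dose × R = 466 × 2.436 ≈ 1140 mg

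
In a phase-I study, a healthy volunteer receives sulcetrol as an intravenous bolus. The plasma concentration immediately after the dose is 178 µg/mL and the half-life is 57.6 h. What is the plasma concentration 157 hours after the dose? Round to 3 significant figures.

k = ln 2 / 57.6 = 0.01203 h⁻¹
C(t) = C₀ e^(−kt) = 178 × e^(−0.01203 × 157) = 178 × e^(−1.889) = 178 × 0.1512 ≈ 26.9 µg/mL

26.9 µg/mL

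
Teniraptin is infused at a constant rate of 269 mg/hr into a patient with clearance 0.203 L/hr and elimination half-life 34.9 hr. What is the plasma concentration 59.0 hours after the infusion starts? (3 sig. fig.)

Css = rate / CL = 269 / 0.203 = 1325 mg/L
k = ln 2 / 34.9 = 0.01986 hr⁻¹
C(t) = Css (1 − e^(−kt)) = 1325 × (1 − e^(−1.172)) = 1325 × 0.6902 ≈ 915 mg/L

915 mg/L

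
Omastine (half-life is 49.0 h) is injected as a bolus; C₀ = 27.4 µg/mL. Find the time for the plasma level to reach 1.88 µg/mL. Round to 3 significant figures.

k = ln 2 / 49.0 = 0.01415 h⁻¹
C(t) = C₀ e^(−kt)  ⇒  t = ln(C₀/C) / k
t = ln(27.4/1.88) / 0.01415 = 2.679 / 0.01415 ≈ 189 hours

189 hours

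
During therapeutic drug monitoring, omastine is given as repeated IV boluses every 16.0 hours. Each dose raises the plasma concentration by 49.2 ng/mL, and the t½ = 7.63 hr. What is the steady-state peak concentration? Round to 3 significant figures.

64.2 ng/mL

k = ln 2 / 7.63 = 0.09084 hr⁻¹
Fraction remaining after one interval: e^(−kτ) = e^(−0.09084 × 16.0) = 0.2337
R = 1 / (1 − 0.2337) = 1.305
Css,max = 49.2 × 1.305 ≈ 64.2 ng/mL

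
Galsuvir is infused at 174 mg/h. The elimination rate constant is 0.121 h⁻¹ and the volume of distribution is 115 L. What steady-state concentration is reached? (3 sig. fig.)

CL = k · V = 0.121 × 115 = 13.91 L/h
Css = rate / CL = 174 / 13.91 ≈ 12.5 µg/mL

12.5 µg/mL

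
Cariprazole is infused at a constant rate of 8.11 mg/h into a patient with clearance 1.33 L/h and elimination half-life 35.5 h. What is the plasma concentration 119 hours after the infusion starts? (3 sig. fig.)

Css = rate / CL = 8.11 / 1.33 = 6.098 mg/L
k = ln 2 / 35.5 = 0.01953 h⁻¹
C(t) = Css (1 − e^(−kt)) = 6.098 × (1 − e^(−2.324)) = 6.098 × 0.9021 ≈ 5.50 mg/L

5.50 mg/L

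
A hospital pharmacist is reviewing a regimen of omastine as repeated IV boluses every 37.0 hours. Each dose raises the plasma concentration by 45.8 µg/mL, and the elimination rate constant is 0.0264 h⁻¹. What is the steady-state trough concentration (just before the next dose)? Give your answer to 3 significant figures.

Fraction remaining after one interval: e^(−kτ) = e^(−0.02640 × 37.0) = 0.3765
R = 1 / (1 − 0.3765) = 1.604
Css,max = 45.8 × 1.604 = 73.46 µg/mL
Css,min = Css,max × e^(−kτ) = 73.46 × 0.3765 ≈ 27.7 µg/mL

27.7 µg/mL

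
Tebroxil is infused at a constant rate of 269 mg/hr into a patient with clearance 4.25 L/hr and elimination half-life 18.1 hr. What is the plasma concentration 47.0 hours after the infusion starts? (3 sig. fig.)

52.8 µg/mL

Css = rate / CL = 269 / 4.25 = 63.29 µg/mL
k = ln 2 / 18.1 = 0.03830 hr⁻¹
C(t) = Css (1 − e^(−kt)) = 63.29 × (1 − e^(−1.800)) = 63.29 × 0.8347 ≈ 52.8 µg/mL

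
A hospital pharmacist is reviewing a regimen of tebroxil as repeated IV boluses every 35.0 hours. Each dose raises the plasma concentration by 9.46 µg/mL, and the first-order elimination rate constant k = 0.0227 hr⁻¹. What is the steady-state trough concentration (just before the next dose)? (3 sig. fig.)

Fraction remaining after one interval: e^(−kτ) = e^(−0.02270 × 35.0) = 0.4518
R = 1 / (1 − 0.4518) = 1.824
Css,max = 9.46 × 1.824 = 17.26 µg/mL
Css,min = Css,max × e^(−kτ) = 17.26 × 0.4518 ≈ 7.80 µg/mL

7.80 µg/mL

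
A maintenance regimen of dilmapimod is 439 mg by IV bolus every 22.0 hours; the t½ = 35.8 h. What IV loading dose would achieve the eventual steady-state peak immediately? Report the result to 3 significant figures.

k = ln 2 / 35.8 = 0.01936 h⁻¹
Accumulation ratio R = 1 / (1 − e^(−kτ)) = 1 / (1 − e^(−0.01936×22.0)) = 1 / (1 − 0.6531) = 2.883
Loading dose = maintenance dose × R = 439 × 2.883 ≈ 1270 mg

1270 mg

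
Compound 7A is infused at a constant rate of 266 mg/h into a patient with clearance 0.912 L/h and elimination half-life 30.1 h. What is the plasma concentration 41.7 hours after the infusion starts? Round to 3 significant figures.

180 µg/mL

Css = rate / CL = 266 / 0.912 = 291.7 µg/mL
k = ln 2 / 30.1 = 0.02303 h⁻¹
C(t) = Css (1 − e^(−kt)) = 291.7 × (1 − e^(−0.9603)) = 291.7 × 0.6172 ≈ 180 µg/mL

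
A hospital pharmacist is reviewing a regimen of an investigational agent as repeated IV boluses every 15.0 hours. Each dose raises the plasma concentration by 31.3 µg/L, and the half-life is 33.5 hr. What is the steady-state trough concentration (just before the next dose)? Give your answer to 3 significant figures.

86.0 µg/L

k = ln 2 / 33.5 = 0.02069 hr⁻¹
Fraction remaining after one interval: e^(−kτ) = e^(−0.02069 × 15.0) = 0.7332
R = 1 / (1 − 0.7332) = 3.748
Css,max = 31.3 × 3.748 = 117.3 µg/L
Css,min = Css,max × e^(−kτ) = 117.3 × 0.7332 ≈ 86.0 µg/L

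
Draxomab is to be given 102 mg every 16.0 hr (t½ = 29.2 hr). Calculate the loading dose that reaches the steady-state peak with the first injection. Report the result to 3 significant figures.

323 mg

k = ln 2 / 29.2 = 0.02374 hr⁻¹
Accumulation ratio R = 1 / (1 − e^(−kτ)) = 1 / (1 − e^(−0.02374×16.0)) = 1 / (1 − 0.6840) = 3.164
Loading dose = maintenance dose × R = 102 × 3.164 ≈ 323 mg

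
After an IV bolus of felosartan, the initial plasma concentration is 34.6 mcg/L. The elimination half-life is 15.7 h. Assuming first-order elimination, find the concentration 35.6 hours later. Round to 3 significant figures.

7.19 mcg/L

k = ln 2 / 15.7 = 0.04415 h⁻¹
35.6 h is 2.268 half-lives, so C = 34.6 × (1/2)^2.268 = 34.6 × 0.2077 ≈ 7.19 mcg/L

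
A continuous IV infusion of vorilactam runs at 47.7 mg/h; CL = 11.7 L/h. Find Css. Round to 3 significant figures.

4.08 µg/mL

Css = infusion rate / CL = 47.7 / 11.7 ≈ 4.08 µg/mL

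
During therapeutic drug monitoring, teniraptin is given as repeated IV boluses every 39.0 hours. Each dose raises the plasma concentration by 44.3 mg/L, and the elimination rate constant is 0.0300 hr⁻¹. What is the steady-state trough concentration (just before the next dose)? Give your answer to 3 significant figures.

19.9 mg/L

Fraction remaining after one interval: e^(−kτ) = e^(−0.03000 × 39.0) = 0.3104
R = 1 / (1 − 0.3104) = 1.450
Css,max = 44.3 × 1.450 = 64.24 mg/L
Css,min = Css,max × e^(−kτ) = 64.24 × 0.3104 ≈ 19.9 mg/L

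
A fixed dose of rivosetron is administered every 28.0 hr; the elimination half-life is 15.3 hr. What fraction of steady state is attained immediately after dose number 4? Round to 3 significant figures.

k = ln 2 / 15.3 = 0.04530 hr⁻¹
f_n = 1 − e^(−nkτ) = 1 − e^(−4 × 0.04530 × 28.0) = 1 − e^(−5.074) = 1 − 0.006257 ≈ 0.994

0.994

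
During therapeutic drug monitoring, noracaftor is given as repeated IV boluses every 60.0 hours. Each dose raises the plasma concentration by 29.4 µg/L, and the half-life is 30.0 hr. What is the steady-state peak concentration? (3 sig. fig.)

k = ln 2 / 30.0 = 0.02310 hr⁻¹
Fraction remaining after one interval: e^(−kτ) = e^(−0.02310 × 60.0) = 0.2500
R = 1 / (1 − 0.2500) = 1.333
Css,max = 29.4 × 1.333 ≈ 39.2 µg/L

39.2 µg/L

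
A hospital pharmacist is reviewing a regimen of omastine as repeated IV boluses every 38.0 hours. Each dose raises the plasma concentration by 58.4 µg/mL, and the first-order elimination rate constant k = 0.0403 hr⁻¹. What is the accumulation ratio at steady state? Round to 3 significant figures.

Fraction remaining after one interval: e^(−kτ) = e^(−0.04030 × 38.0) = 0.2162
R = 1 / (1 − 0.2162) = 1 / 0.7838 ≈ 1.28

1.28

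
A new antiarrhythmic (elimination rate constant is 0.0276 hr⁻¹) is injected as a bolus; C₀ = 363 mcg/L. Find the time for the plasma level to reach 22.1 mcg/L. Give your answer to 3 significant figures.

C(t) = C₀ e^(−kt)  ⇒  t = ln(C₀/C) / k
t = ln(363/22.1) / 0.02760 = 2.799 / 0.02760 ≈ 101 hours

101 hours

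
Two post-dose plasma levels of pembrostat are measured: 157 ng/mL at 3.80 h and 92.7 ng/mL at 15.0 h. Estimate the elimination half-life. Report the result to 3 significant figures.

k = ln(C₁/C₂) / (t₂ − t₁) = ln(157/92.7) / (15.0 − 3.80)
  = 0.5269 / 11.20 = 0.04704 h⁻¹
t½ = ln 2 / k = ln 2 / 0.04704 ≈ 14.7 hours

14.7 hours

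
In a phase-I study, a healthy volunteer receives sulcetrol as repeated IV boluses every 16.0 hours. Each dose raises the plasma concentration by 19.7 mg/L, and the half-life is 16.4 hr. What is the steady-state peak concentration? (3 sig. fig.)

k = ln 2 / 16.4 = 0.04227 hr⁻¹
Fraction remaining after one interval: e^(−kτ) = e^(−0.04227 × 16.0) = 0.5085
R = 1 / (1 − 0.5085) = 2.035
Css,max = 19.7 × 2.035 ≈ 40.1 mg/L

40.1 mg/L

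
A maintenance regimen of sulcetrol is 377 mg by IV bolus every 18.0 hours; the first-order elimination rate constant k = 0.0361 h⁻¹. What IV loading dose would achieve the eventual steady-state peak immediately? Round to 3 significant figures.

789 mg

Accumulation ratio R = 1 / (1 − e^(−kτ)) = 1 / (1 − e^(−0.03610×18.0)) = 1 / (1 − 0.5222) = 2.093
Loading dose = maintenance dose × R = 377 × 2.093 ≈ 789 mg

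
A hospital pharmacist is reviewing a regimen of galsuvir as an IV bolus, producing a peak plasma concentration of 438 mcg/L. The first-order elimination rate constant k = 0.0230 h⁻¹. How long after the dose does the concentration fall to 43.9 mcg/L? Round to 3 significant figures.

100 hours

C(t) = C₀ e^(−kt)  ⇒  t = ln(C₀/C) / k
t = ln(438/43.9) / 0.02300 = 2.300 / 0.02300 ≈ 100 hours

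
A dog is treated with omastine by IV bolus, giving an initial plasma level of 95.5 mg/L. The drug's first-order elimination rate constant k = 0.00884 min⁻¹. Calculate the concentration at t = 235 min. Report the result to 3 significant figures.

C(t) = C₀ e^(−kt) = 95.5 × e^(−0.008840 × 235) = 95.5 × e^(−2.077) = 95.5 × 0.1253 ≈ 12.0 mg/L

12.0 mg/L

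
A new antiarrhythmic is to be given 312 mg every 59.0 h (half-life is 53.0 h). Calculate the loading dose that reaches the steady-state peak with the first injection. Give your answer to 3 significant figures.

k = ln 2 / 53.0 = 0.01308 h⁻¹
Accumulation ratio R = 1 / (1 − e^(−kτ)) = 1 / (1 − e^(−0.01308×59.0)) = 1 / (1 − 0.4623) = 1.860
Loading dose = maintenance dose × R = 312 × 1.860 ≈ 580 mg

580 mg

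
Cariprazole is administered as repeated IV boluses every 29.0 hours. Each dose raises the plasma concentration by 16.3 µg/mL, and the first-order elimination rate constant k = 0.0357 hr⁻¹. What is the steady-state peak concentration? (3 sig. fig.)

Fraction remaining after one interval: e^(−kτ) = e^(−0.03570 × 29.0) = 0.3551
R = 1 / (1 − 0.3551) = 1.551
Css,max = 16.3 × 1.551 ≈ 25.3 µg/mL

25.3 µg/mL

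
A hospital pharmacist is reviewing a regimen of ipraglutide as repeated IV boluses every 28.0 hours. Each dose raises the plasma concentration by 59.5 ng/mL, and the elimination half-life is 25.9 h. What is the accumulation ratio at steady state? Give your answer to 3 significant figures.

1.90

k = ln 2 / 25.9 = 0.02676 h⁻¹
Fraction remaining after one interval: e^(−kτ) = e^(−0.02676 × 28.0) = 0.4727
R = 1 / (1 − 0.4727) = 1 / 0.5273 ≈ 1.90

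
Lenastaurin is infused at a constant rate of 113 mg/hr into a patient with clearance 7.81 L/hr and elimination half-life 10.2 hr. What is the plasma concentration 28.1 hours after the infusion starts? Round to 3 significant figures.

12.3 µg/mL

Css = rate / CL = 113 / 7.81 = 14.47 µg/mL
k = ln 2 / 10.2 = 0.06796 hr⁻¹
C(t) = Css (1 − e^(−kt)) = 14.47 × (1 − e^(−1.910)) = 14.47 × 0.8519 ≈ 12.3 µg/mL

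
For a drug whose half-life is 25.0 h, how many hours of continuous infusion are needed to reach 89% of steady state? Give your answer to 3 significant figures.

k = ln 2 / 25.0 = 0.02773 h⁻¹
f = 1 − e^(−kt)  ⇒  t = −ln(1 − f) / k
t = −ln(1 − 0.89) / 0.02773 = 2.207 / 0.02773 ≈ 79.6 hours

79.6 hours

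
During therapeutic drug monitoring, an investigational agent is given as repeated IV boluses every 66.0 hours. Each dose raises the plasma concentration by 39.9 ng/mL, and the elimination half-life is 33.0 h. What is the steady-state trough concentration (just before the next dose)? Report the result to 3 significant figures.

k = ln 2 / 33.0 = 0.02100 h⁻¹
Fraction remaining after one interval: e^(−kτ) = e^(−0.02100 × 66.0) = 0.2500
R = 1 / (1 − 0.2500) = 1.333
Css,max = 39.9 × 1.333 = 53.20 ng/mL
Css,min = Css,max × e^(−kτ) = 53.20 × 0.2500 ≈ 13.3 ng/mL

13.3 ng/mL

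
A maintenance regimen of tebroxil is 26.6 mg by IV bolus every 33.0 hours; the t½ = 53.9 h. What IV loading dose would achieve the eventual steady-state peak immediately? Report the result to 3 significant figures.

76.9 mg

k = ln 2 / 53.9 = 0.01286 h⁻¹
Accumulation ratio R = 1 / (1 − e^(−kτ)) = 1 / (1 − e^(−0.01286×33.0)) = 1 / (1 − 0.6542) = 2.892
Loading dose = maintenance dose × R = 26.6 × 2.892 ≈ 76.9 mg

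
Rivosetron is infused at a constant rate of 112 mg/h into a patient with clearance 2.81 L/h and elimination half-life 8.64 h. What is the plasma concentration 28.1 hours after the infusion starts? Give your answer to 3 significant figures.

Css = rate / CL = 112 / 2.81 = 39.86 mg/L
k = ln 2 / 8.64 = 0.08023 h⁻¹
C(t) = Css (1 − e^(−kt)) = 39.86 × (1 − e^(−2.254)) = 39.86 × 0.8951 ≈ 35.7 mg/L

35.7 mg/L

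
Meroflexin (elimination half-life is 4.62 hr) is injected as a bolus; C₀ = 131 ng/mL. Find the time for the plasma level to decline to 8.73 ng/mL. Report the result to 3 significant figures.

18.1 hours

k = ln 2 / 4.62 = 0.1500 hr⁻¹
C(t) = C₀ e^(−kt)  ⇒  t = ln(C₀/C) / k
t = ln(131/8.73) / 0.1500 = 2.708 / 0.1500 ≈ 18.1 hours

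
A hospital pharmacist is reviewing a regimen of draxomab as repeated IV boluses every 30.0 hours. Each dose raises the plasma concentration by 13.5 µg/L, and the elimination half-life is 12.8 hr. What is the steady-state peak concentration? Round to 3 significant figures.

k = ln 2 / 12.8 = 0.05415 hr⁻¹
Fraction remaining after one interval: e^(−kτ) = e^(−0.05415 × 30.0) = 0.1970
R = 1 / (1 − 0.1970) = 1.245
Css,max = 13.5 × 1.245 ≈ 16.8 µg/L

16.8 µg/L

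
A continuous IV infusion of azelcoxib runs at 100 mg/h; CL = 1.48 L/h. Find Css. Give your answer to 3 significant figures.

67.6 µg/mL

Css = infusion rate / CL = 100 / 1.48 ≈ 67.6 µg/mL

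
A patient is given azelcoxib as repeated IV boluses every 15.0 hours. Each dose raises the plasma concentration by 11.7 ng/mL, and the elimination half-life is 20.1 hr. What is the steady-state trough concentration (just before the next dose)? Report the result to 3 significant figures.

17.3 ng/mL

k = ln 2 / 20.1 = 0.03448 hr⁻¹
Fraction remaining after one interval: e^(−kτ) = e^(−0.03448 × 15.0) = 0.5961
R = 1 / (1 − 0.5961) = 2.476
Css,max = 11.7 × 2.476 = 28.97 ng/mL
Css,min = Css,max × e^(−kτ) = 28.97 × 0.5961 ≈ 17.3 ng/mL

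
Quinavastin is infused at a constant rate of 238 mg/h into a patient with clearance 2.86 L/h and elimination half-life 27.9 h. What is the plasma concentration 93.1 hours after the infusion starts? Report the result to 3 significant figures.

Css = rate / CL = 238 / 2.86 = 83.22 mg/L
k = ln 2 / 27.9 = 0.02484 h⁻¹
C(t) = Css (1 − e^(−kt)) = 83.22 × (1 − e^(−2.313)) = 83.22 × 0.9010 ≈ 75.0 mg/L

75.0 mg/L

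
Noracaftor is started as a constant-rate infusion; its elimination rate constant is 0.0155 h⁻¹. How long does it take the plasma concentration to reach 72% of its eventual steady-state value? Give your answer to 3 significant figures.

f = 1 − e^(−kt)  ⇒  t = −ln(1 − f) / k
t = −ln(1 − 0.72) / 0.01550 = 1.273 / 0.01550 ≈ 82.1 hours

82.1 hours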